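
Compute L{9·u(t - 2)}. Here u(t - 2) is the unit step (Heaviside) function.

9*exp(-2*s)/s

By the second shifting theorem, L{u(t - c)·g(t - c)} = e^(-cs)·H(s) with c = 2 and H(s) = L{g(t)}.
L{9} = 9/s.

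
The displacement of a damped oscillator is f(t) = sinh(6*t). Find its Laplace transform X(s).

L{sinh(6t)} = 6/(s^2 - 36).

X(s) = 6/(s^2 - 36)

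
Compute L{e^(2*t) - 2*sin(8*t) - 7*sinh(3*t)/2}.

By linearity of the Laplace transform, transform each term separately.
L{e^(2t)} = 1/(s - 2); (-7/2)·[L{sinh(3t)} = 3/(s^2 - 9)]; (-2)·[L{sin(8t)} = 8/(s^2 + 64)].

-16/(s^2 + 64) - 21/(2*(s^2 - 9)) + 1/(s - 2)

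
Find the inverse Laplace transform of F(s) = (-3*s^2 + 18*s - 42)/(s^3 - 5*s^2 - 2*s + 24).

-3*exp(4*t) + 3*exp(3*t) - 3*exp(-2*t)

Factor the denominator: s^3 - 5*s^2 - 2*s + 24 = (s - 4)*(s - 3)*(s + 2).
Partial fraction decomposition gives [-3/(s - 4)] + [3/(s - 3)] + [-3/(s + 2)].
Invert each term: -3/(s - 4) ↔ -3e^(4t); 3/(s - 3) ↔ 3e^(3t); -3/(s + 2) ↔ -3e^(-2t).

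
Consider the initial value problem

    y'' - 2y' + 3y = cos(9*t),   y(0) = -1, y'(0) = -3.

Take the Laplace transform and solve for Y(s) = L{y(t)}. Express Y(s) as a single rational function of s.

Transform both sides with L{·}.
The derivative rules (L{y''} = s^2 Y - s·y(0) - y'(0) and L{y'} = sY - y(0), with y(0) = -1, y'(0) = -3) turn the left side into (s^2 - 2*s + 3)Y - (-s - 1).
The right side is L{cos(9*t)} = s/(s^2 + 81).
So (s^2 - 2*s + 3)Y = s/(s^2 + 81) + (-s - 1).
Divide through and combine into a single rational function.

Y(s) = (-s^3 - s^2 - 80*s - 81)/(s^4 - 2*s^3 + 84*s^2 - 162*s + 243)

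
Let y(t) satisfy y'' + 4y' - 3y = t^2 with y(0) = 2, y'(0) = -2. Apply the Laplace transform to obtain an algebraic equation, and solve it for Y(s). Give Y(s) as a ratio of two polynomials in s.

Transform both sides with L{·}.
With L{y''} = s^2 Y - s·y(0) - y'(0) and L{y'} = sY - y(0), with y(0) = 2, y'(0) = -2: the LHS transforms to (s^2 + 4*s - 3)Y - (2*s + 6).
The right side is L{t^2} = 2/s^3.
So (s^2 + 4*s - 3)Y = 2/s^3 + (2*s + 6).
Isolate Y and clear denominators.

Y(s) = (2*s^4 + 6*s^3 + 2)/(s^5 + 4*s^4 - 3*s^3)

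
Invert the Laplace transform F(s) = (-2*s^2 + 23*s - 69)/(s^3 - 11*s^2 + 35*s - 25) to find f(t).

f(t) = -t*exp(5*t) + exp(5*t) - 3*exp(t)

Factor the denominator: s^3 - 11*s^2 + 35*s - 25 = (s - 5)^2*(s - 1).
Partial fraction decomposition gives [1/(s - 5)] + [-1/(s - 5)^2] + [-3/(s - 1)].
Invert each term: 1/(s - 5) ↔ e^(5t); -1/(s - 5)^2 ↔ -t·e^(5t); -3/(s - 1) ↔ -3e^(t).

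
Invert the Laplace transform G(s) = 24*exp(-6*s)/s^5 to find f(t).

f(t) = Heaviside(t - 6)*((t - 6)^4)

The factor e^(-6s) signals a time shift by c = 6 (second shifting theorem).
L{t^4} = 4!/s^5 = 24/s^5, so L^-1{24/s^5} = t^4.
Hence the inverse is u(t - 6) times that function evaluated at t - 6.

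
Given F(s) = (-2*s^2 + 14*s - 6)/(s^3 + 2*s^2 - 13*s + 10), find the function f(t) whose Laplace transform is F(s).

Factor the denominator: s^3 + 2*s^2 - 13*s + 10 = (s - 2)*(s - 1)*(s + 5).
Partial fraction decomposition gives [2/(s - 2)] + [-3/(s + 5)] + [-1/(s - 1)].
Invert each term: 2/(s - 2) ↔ 2e^(2t); -3/(s + 5) ↔ -3e^(-5t); -1/(s - 1) ↔ -e^(t).

f(t) = 2*exp(2*t) - exp(t) - 3*exp(-5*t)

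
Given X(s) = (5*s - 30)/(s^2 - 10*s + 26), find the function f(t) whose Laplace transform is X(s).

Complete the square in the denominator: s^2 - 10*s + 26 = (s - 5)^2 + 1^2.
Split the numerator to match: 5*s - 30 = 5·(s - 5) - 5·1.
Invert each term: 5·(s - 5)/((s - 5)^2 + 1) ↔ 5e^(5t)cos(t); -5·1/((s - 5)^2 + 1) ↔ -5e^(5t)sin(t).

f(t) = -5*exp(5*t)*sin(t) + 5*exp(5*t)*cos(t)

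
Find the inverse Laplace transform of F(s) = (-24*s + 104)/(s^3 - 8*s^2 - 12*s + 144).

-4*t*exp(6*t) - 2*exp(6*t) + 2*exp(-4*t)

Factor the denominator: s^3 - 8*s^2 - 12*s + 144 = (s - 6)^2*(s + 4).
Partial fraction decomposition gives [-2/(s - 6)] + [-4/(s - 6)^2] + [2/(s + 4)].
Invert each term: -2/(s - 6) ↔ -2e^(6t); -4/(s - 6)^2 ↔ -4t·e^(6t); 2/(s + 4) ↔ 2e^(-4t).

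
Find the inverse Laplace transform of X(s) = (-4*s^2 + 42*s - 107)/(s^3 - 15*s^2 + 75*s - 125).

3*t^2*exp(5*t)/2 + 2*t*exp(5*t) - 4*exp(5*t)

Factor the denominator: s^3 - 15*s^2 + 75*s - 125 = (s - 5)^3.
Partial fraction decomposition gives [-4/(s - 5)] + [2/(s - 5)^2] + [3/(s - 5)^3].
Invert each term: -4/(s - 5) ↔ -4e^(5t); 2/(s - 5)^2 ↔ 2t·e^(5t); 3/(s - 5)^3 ↔ (3/2)t^2·e^(5t).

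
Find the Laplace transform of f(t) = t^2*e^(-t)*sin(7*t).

L{sin(7t)} = 7/(s^2 + 49).
Multiplying by e^(-t) shifts s → s + 1, so L{e^(-t)*sin(7*t)} = 7/((s + 1)^2 + 49).
Then apply L{t^2·g(t)} = (-1)^2 d^2/ds^2[H(s)] with H(s) = 7/((s + 1)^2 + 49):
differentiating 2 times and applying the sign gives 14*(3*s^2 + 6*s - 46)/(s^2 + 2*s + 50)^3.

14*(3*s^2 + 6*s - 46)/(s^2 + 2*s + 50)^3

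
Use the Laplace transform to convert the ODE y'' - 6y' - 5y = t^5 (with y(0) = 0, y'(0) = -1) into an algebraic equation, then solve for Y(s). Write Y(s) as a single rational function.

Apply the Laplace transform to the equation.
With L{y''} = s^2 Y - s·y(0) - y'(0) and L{y'} = sY - y(0), with y(0) = 0, y'(0) = -1: the LHS transforms to (s^2 - 6*s - 5)Y - (-1).
The right side is L{t^5} = 120/s^6.
So (s^2 - 6*s - 5)Y = 120/s^6 + (-1).
Isolate Y and clear denominators.

Y(s) = (-s^6 + 120)/(s^8 - 6*s^7 - 5*s^6)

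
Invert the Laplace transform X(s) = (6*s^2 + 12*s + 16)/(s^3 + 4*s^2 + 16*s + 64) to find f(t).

Factor the denominator: s^3 + 4*s^2 + 16*s + 64 = (s + 4)*(s^2 + 16).
Partial fraction decomposition gives [2/(s + 4)] + [4*s/(s^2 + 16)] + [-4/(s^2 + 16)].
Invert each term: 2/(s + 4) ↔ 2e^(-4t); 4·s/(s^2 + 16) ↔ 4cos(4t); -1·4/(s^2 + 16) ↔ -sin(4t).

f(t) = -sin(4*t) + 4*cos(4*t) + 2*exp(-4*t)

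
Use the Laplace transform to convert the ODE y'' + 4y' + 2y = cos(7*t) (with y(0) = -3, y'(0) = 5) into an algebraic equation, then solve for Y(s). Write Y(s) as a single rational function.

Y(s) = (-3*s^3 - 7*s^2 - 146*s - 343)/(s^4 + 4*s^3 + 51*s^2 + 196*s + 98)

Take the Laplace transform of both sides.
The derivative rules (L{y''} = s^2 Y - s·y(0) - y'(0) and L{y'} = sY - y(0), with y(0) = -3, y'(0) = 5) turn the left side into (s^2 + 4*s + 2)Y - (-3*s - 7).
The right side is L{cos(7*t)} = s/(s^2 + 49).
So (s^2 + 4*s + 2)Y = s/(s^2 + 49) + (-3*s - 7).
Divide through and combine into a single rational function.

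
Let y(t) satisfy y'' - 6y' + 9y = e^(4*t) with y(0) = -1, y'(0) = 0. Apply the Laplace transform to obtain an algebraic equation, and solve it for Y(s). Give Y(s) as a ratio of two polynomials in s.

Y(s) = (-s^2 + 10*s - 23)/(s^3 - 10*s^2 + 33*s - 36)

Transform both sides with L{·}.
The derivative rules (L{y''} = s^2 Y - s·y(0) - y'(0) and L{y'} = sY - y(0), with y(0) = -1, y'(0) = 0) turn the left side into (s^2 - 6*s + 9)Y - (-s + 6).
The right side is L{e^(4*t)} = 1/(s - 4).
So (s^2 - 6*s + 9)Y = 1/(s - 4) + (-s + 6).
Solve for Y(s) and write it as one ratio of polynomials.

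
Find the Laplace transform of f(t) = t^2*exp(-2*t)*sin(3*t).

L{sin(3t)} = 3/(s^2 + 9).
Multiplying by e^(-2t) shifts s → s + 2, so L{exp(-2*t)*sin(3*t)} = 3/((s + 2)^2 + 9).
Then apply L{t^2·g(t)} = (-1)^2 d^2/ds^2[G(s)] with G(s) = 3/((s + 2)^2 + 9):
differentiating 2 times and applying the sign gives 18*(s^2 + 4*s + 1)/(s^2 + 4*s + 13)^3.

18*(s^2 + 4*s + 1)/(s^2 + 4*s + 13)^3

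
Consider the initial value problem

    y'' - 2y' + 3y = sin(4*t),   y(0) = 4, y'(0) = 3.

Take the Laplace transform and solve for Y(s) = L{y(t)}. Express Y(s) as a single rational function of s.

Apply the Laplace transform to the equation.
With L{y''} = s^2 Y - s·y(0) - y'(0) and L{y'} = sY - y(0), with y(0) = 4, y'(0) = 3: the LHS transforms to (s^2 - 2*s + 3)Y - (4*s - 5).
The right side is L{sin(4*t)} = 4/(s^2 + 16).
So (s^2 - 2*s + 3)Y = 4/(s^2 + 16) + (4*s - 5).
Divide through and combine into a single rational function.

Y(s) = (4*s^3 - 5*s^2 + 64*s - 76)/(s^4 - 2*s^3 + 19*s^2 - 32*s + 48)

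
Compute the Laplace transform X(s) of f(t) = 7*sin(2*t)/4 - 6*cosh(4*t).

By linearity of the Laplace transform, transform each term separately.
(7/4)·[L{sin(2t)} = 2/(s^2 + 4)]; (-6)·[L{cosh(4t)} = s/(s^2 - 16)].

X(s) = -6*s/(s^2 - 16) + 7/(2*(s^2 + 4))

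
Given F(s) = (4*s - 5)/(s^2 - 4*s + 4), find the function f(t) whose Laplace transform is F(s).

f(t) = 3*t*exp(2*t) + 4*exp(2*t)

Factor the denominator: s^2 - 4*s + 4 = (s - 2)^2.
Partial fraction decomposition gives [4/(s - 2)] + [3/(s - 2)^2].
Invert each term: 4/(s - 2) ↔ 4e^(2t); 3/(s - 2)^2 ↔ 3t·e^(2t).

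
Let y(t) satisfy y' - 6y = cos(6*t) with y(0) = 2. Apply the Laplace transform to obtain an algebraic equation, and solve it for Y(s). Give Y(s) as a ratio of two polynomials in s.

Y(s) = (2*s^2 + s + 72)/(s^3 - 6*s^2 + 36*s - 216)

Take the Laplace transform of both sides.
The derivative rules (L{y'} = sY - y(0) = sY - 2) turn the left side into (s - 6)Y - (2).
The right side is L{cos(6*t)} = s/(s^2 + 36).
So (s - 6)Y = s/(s^2 + 36) + (2).
Isolate Y and clear denominators.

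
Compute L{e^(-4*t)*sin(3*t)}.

3/((s + 4)^2 + 9)

L{sin(3t)} = 3/(s^2 + 9).
By the first shifting theorem, multiplying by e^(-4t) replaces s with s + 4.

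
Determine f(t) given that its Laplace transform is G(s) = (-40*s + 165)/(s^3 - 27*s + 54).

Factor the denominator: s^3 - 27*s + 54 = (s - 3)^2*(s + 6).
Partial fraction decomposition gives [-5/(s - 3)] + [5/(s - 3)^2] + [5/(s + 6)].
Invert each term: -5/(s - 3) ↔ -5e^(3t); 5/(s - 3)^2 ↔ 5t·e^(3t); 5/(s + 6) ↔ 5e^(-6t).

f(t) = 5*t*exp(3*t) - 5*exp(3*t) + 5*exp(-6*t)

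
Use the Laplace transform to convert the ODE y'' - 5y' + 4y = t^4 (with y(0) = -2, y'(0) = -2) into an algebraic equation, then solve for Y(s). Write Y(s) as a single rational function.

Take the Laplace transform of both sides.
Using L{y''} = s^2 Y - s·y(0) - y'(0) and L{y'} = sY - y(0), with y(0) = -2, y'(0) = -2, the left side becomes (s^2 - 5*s + 4)Y - (-2*s + 8).
The right side is L{t^4} = 24/s^5.
So (s^2 - 5*s + 4)Y = 24/s^5 + (-2*s + 8).
Solve for Y(s) and write it as one ratio of polynomials.

Y(s) = (-2*s^6 + 8*s^5 + 24)/(s^7 - 5*s^6 + 4*s^5)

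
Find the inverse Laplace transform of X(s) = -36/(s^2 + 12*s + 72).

-6*exp(-6*t)*sin(6*t)

Rewrite the denominator: s^2 + 12*s + 72 = (s + 6)^2 + 36.
The form in (s + 6) signals a first-shifting-theorem factor e^(-6t).
Since L{sin(6t)} = 6/(s^2 + 36), the inverse is e^(-6*t)*sin(6*t), scaled by -6.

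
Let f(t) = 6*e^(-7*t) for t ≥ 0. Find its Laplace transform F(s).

L{6} = 6/s.
By the first shifting theorem, multiplying by e^(-7t) replaces s with s + 7.

F(s) = 6/(s + 7)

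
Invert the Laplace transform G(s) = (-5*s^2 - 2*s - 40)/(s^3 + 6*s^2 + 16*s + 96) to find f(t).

Factor the denominator: s^3 + 6*s^2 + 16*s + 96 = (s + 6)*(s^2 + 16).
Partial fraction decomposition gives [-4/(s + 6)] + [-s/(s^2 + 16)] + [4/(s^2 + 16)].
Invert each term: -4/(s + 6) ↔ -4e^(-6t); -1·s/(s^2 + 16) ↔ -cos(4t); 1·4/(s^2 + 16) ↔ sin(4t).

f(t) = sin(4*t) - cos(4*t) - 4*exp(-6*t)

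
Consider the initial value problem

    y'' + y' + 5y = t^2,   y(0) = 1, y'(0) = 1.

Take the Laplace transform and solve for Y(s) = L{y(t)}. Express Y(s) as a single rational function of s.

Apply the Laplace transform to the equation.
With L{y''} = s^2 Y - s·y(0) - y'(0) and L{y'} = sY - y(0), with y(0) = 1, y'(0) = 1: the LHS transforms to (s^2 + s + 5)Y - (s + 2).
The right side is L{t^2} = 2/s^3.
So (s^2 + s + 5)Y = 2/s^3 + (s + 2).
Solve for Y(s) and write it as one ratio of polynomials.

Y(s) = (s^4 + 2*s^3 + 2)/(s^5 + s^4 + 5*s^3)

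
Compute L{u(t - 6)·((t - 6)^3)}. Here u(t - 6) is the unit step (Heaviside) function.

6*exp(-6*s)/s^4

By the second shifting theorem, L{u(t - c)·g(t - c)} = e^(-cs)·G(s) with c = 6 and G(s) = L{g(t)}.
L{t^3} = 3!/s^4 = 6/s^4.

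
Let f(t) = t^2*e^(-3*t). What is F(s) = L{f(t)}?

L{e^(-3t)} = 1/(s + 3).
Then apply L{t^2·g(t)} = (-1)^2 d^2/ds^2[G(s)] with G(s) = 1/(s + 3):
differentiating 2 times and applying the sign gives 2/(s + 3)^3.

F(s) = 2/(s + 3)^3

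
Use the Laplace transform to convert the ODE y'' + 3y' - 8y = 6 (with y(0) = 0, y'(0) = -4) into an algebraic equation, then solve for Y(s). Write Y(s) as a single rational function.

Y(s) = (-4*s + 6)/(s^3 + 3*s^2 - 8*s)

Take the Laplace transform of both sides.
Using L{y''} = s^2 Y - s·y(0) - y'(0) and L{y'} = sY - y(0), with y(0) = 0, y'(0) = -4, the left side becomes (s^2 + 3*s - 8)Y - (-4).
The right side is L{6} = 6/s.
So (s^2 + 3*s - 8)Y = 6/s + (-4).
Isolate Y and clear denominators.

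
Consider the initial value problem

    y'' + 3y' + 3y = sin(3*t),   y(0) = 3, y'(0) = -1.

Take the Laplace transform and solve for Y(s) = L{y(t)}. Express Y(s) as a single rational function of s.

Take the Laplace transform of both sides.
Using L{y''} = s^2 Y - s·y(0) - y'(0) and L{y'} = sY - y(0), with y(0) = 3, y'(0) = -1, the left side becomes (s^2 + 3*s + 3)Y - (3*s + 8).
The right side is L{sin(3*t)} = 3/(s^2 + 9).
So (s^2 + 3*s + 3)Y = 3/(s^2 + 9) + (3*s + 8).
Divide through and combine into a single rational function.

Y(s) = (3*s^3 + 8*s^2 + 27*s + 75)/(s^4 + 3*s^3 + 12*s^2 + 27*s + 27)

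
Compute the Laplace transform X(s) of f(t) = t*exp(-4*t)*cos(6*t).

L{cos(6t)} = s/(s^2 + 36).
Multiplying by e^(-4t) shifts s → s + 4, so L{exp(-4*t)*cos(6*t)} = (s + 4)/((s + 4)^2 + 36).
Then apply L{t·g(t)} = -d/ds[G(s)] with G(s) = (s + 4)/((s + 4)^2 + 36):
differentiating 1 time and applying the sign gives (s - 2)*(s + 10)/(s^2 + 8*s + 52)^2.

X(s) = (s - 2)*(s + 10)/(s^2 + 8*s + 52)^2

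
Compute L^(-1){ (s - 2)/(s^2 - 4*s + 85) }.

Rewrite the denominator: s^2 - 4*s + 85 = (s - 2)^2 + 81.
The form in (s - 2) signals a first-shifting-theorem factor e^(2t).
Since L{cos(9t)} = s/(s^2 + 81), the inverse is e^(2*t)*cos(9*t).

exp(2*t)*cos(9*t)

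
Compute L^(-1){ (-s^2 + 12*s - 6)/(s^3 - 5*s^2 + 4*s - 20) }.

exp(5*t) + sin(2*t) - 2*cos(2*t)

Factor the denominator: s^3 - 5*s^2 + 4*s - 20 = (s - 5)*(s^2 + 4).
Partial fraction decomposition gives [1/(s - 5)] + [-2*s/(s^2 + 4)] + [2/(s^2 + 4)].
Invert each term: 1/(s - 5) ↔ e^(5t); -2·s/(s^2 + 4) ↔ -2cos(2t); 1·2/(s^2 + 4) ↔ sin(2t).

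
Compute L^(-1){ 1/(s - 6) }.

Since L{e^(6t)} = 1/(s - 6), the inverse is exp(6*t).

exp(6*t)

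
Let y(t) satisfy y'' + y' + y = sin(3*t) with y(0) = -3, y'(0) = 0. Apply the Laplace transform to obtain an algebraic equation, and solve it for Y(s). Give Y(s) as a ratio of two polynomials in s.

Laplace-transform each side.
With L{y''} = s^2 Y - s·y(0) - y'(0) and L{y'} = sY - y(0), with y(0) = -3, y'(0) = 0: the LHS transforms to (s^2 + s + 1)Y - (-3*s - 3).
The right side is L{sin(3*t)} = 3/(s^2 + 9).
So (s^2 + s + 1)Y = 3/(s^2 + 9) + (-3*s - 3).
Isolate Y and clear denominators.

Y(s) = (-3*s^3 - 3*s^2 - 27*s - 24)/(s^4 + s^3 + 10*s^2 + 9*s + 9)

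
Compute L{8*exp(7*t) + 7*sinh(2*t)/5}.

Apply the Laplace transform termwise.
(7/5)·[L{sinh(2t)} = 2/(s^2 - 4)]; (8)·[L{e^(7t)} = 1/(s - 7)].

14/(5*(s^2 - 4)) + 8/(s - 7)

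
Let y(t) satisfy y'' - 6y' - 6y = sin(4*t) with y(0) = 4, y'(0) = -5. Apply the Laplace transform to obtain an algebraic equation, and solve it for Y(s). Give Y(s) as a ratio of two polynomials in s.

Take the Laplace transform of both sides.
The derivative rules (L{y''} = s^2 Y - s·y(0) - y'(0) and L{y'} = sY - y(0), with y(0) = 4, y'(0) = -5) turn the left side into (s^2 - 6*s - 6)Y - (4*s - 29).
The right side is L{sin(4*t)} = 4/(s^2 + 16).
So (s^2 - 6*s - 6)Y = 4/(s^2 + 16) + (4*s - 29).
Divide through and combine into a single rational function.

Y(s) = (4*s^3 - 29*s^2 + 64*s - 460)/(s^4 - 6*s^3 + 10*s^2 - 96*s - 96)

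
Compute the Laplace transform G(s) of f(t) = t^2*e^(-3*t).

G(s) = 2/(s + 3)^3

L{t^2} = 2!/s^3 = 2/s^3.
By the first shifting theorem, multiplying by e^(-3t) replaces s with s + 3.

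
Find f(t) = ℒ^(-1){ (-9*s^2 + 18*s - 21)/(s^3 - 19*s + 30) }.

Factor the denominator: s^3 - 19*s + 30 = (s - 3)*(s - 2)*(s + 5).
Partial fraction decomposition gives [-6/(s - 3)] + [3/(s - 2)] + [-6/(s + 5)].
Invert each term: -6/(s - 3) ↔ -6e^(3t); 3/(s - 2) ↔ 3e^(2t); -6/(s + 5) ↔ -6e^(-5t).

f(t) = -6*exp(3*t) + 3*exp(2*t) - 6*exp(-5*t)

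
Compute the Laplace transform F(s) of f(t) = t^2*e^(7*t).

L{e^(7t)} = 1/(s - 7).
Then apply L{t^2·g(t)} = (-1)^2 d^2/ds^2[G(s)] with G(s) = 1/(s - 7):
differentiating 2 times and applying the sign gives 2/(s - 7)^3.

F(s) = 2/(s - 7)^3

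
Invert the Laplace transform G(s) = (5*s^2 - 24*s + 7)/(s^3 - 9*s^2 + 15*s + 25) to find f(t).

f(t) = 2*t*exp(5*t) + 4*exp(5*t) + exp(-t)

Factor the denominator: s^3 - 9*s^2 + 15*s + 25 = (s - 5)^2*(s + 1).
Partial fraction decomposition gives [4/(s - 5)] + [2/(s - 5)^2] + [1/(s + 1)].
Invert each term: 4/(s - 5) ↔ 4e^(5t); 2/(s - 5)^2 ↔ 2t·e^(5t); 1/(s + 1) ↔ e^(-t).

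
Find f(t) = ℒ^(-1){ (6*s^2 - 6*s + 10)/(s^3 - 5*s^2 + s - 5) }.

f(t) = 5*exp(5*t) - sin(t) + cos(t)

Factor the denominator: s^3 - 5*s^2 + s - 5 = (s - 5)*(s^2 + 1).
Partial fraction decomposition gives [5/(s - 5)] + [s/(s^2 + 1)] + [-1/(s^2 + 1)].
Invert each term: 5/(s - 5) ↔ 5e^(5t); 1·s/(s^2 + 1) ↔ cos(t); -1·1/(s^2 + 1) ↔ -sin(t).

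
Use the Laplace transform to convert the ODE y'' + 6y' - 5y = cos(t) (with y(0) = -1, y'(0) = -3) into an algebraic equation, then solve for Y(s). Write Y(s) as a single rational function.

Y(s) = (-s^3 - 9*s^2 - 9)/(s^4 + 6*s^3 - 4*s^2 + 6*s - 5)

Laplace-transform each side.
The derivative rules (L{y''} = s^2 Y - s·y(0) - y'(0) and L{y'} = sY - y(0), with y(0) = -1, y'(0) = -3) turn the left side into (s^2 + 6*s - 5)Y - (-s - 9).
The right side is L{cos(t)} = s/(s^2 + 1).
So (s^2 + 6*s - 5)Y = s/(s^2 + 1) + (-s - 9).
Solve for Y(s) and write it as one ratio of polynomials.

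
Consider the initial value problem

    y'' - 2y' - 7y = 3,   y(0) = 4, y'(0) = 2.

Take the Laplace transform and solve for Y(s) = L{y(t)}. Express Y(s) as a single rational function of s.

Transform both sides with L{·}.
Using L{y''} = s^2 Y - s·y(0) - y'(0) and L{y'} = sY - y(0), with y(0) = 4, y'(0) = 2, the left side becomes (s^2 - 2*s - 7)Y - (4*s - 6).
The right side is L{3} = 3/s.
So (s^2 - 2*s - 7)Y = 3/s + (4*s - 6).
Isolate Y and clear denominators.

Y(s) = (4*s^2 - 6*s + 3)/(s^3 - 2*s^2 - 7*s)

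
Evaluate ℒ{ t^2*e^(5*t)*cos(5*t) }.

2*(s - 5)*(s^2 - 10*s - 50)/(s^2 - 10*s + 50)^3

L{cos(5t)} = s/(s^2 + 25).
Multiplying by e^(5t) shifts s → s - 5, so L{e^(5*t)*cos(5*t)} = (s - 5)/((s - 5)^2 + 25).
Then apply L{t^2·g(t)} = (-1)^2 d^2/ds^2[G(s)] with G(s) = (s - 5)/((s - 5)^2 + 25):
differentiating 2 times and applying the sign gives 2*(s - 5)*(s^2 - 10*s - 50)/(s^2 - 10*s + 50)^3.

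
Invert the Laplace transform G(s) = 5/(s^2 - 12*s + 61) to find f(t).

f(t) = exp(6*t)*sin(5*t)

Rewrite the denominator: s^2 - 12*s + 61 = (s - 6)^2 + 25.
The form in (s - 6) signals a first-shifting-theorem factor e^(6t).
Since L{sin(5t)} = 5/(s^2 + 25), the inverse is exp(6*t)*sin(5*t).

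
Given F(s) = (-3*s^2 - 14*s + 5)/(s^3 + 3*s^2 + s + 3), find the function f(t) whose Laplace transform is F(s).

f(t) = sin(t) - 5*cos(t) + 2*exp(-3*t)

Factor the denominator: s^3 + 3*s^2 + s + 3 = (s + 3)*(s^2 + 1).
Partial fraction decomposition gives [2/(s + 3)] + [-5*s/(s^2 + 1)] + [1/(s^2 + 1)].
Invert each term: 2/(s + 3) ↔ 2e^(-3t); -5·s/(s^2 + 1) ↔ -5cos(t); 1·1/(s^2 + 1) ↔ sin(t).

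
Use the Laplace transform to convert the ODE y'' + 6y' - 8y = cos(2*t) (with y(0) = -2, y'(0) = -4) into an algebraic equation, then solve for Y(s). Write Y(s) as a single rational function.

Transform both sides with L{·}.
With L{y''} = s^2 Y - s·y(0) - y'(0) and L{y'} = sY - y(0), with y(0) = -2, y'(0) = -4: the LHS transforms to (s^2 + 6*s - 8)Y - (-2*s - 16).
The right side is L{cos(2*t)} = s/(s^2 + 4).
So (s^2 + 6*s - 8)Y = s/(s^2 + 4) + (-2*s - 16).
Isolate Y and clear denominators.

Y(s) = (-2*s^3 - 16*s^2 - 7*s - 64)/(s^4 + 6*s^3 - 4*s^2 + 24*s - 32)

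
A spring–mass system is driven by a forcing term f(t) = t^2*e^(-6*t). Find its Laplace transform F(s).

F(s) = 2/(s + 6)^3

L{t^2} = 2!/s^3 = 2/s^3.
By the first shifting theorem, multiplying by e^(-6t) replaces s with s + 6.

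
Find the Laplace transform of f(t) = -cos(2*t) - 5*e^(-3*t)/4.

By linearity of the Laplace transform, transform each term separately.
(-5/4)·[L{e^(-3t)} = 1/(s + 3)]; (-1)·[L{cos(2t)} = s/(s^2 + 4)].

-s/(s^2 + 4) - 5/(4*(s + 3))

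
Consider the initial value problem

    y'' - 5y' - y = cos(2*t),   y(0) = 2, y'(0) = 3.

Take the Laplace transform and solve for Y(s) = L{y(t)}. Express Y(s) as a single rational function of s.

Laplace-transform each side.
The derivative rules (L{y''} = s^2 Y - s·y(0) - y'(0) and L{y'} = sY - y(0), with y(0) = 2, y'(0) = 3) turn the left side into (s^2 - 5*s - 1)Y - (2*s - 7).
The right side is L{cos(2*t)} = s/(s^2 + 4).
So (s^2 - 5*s - 1)Y = s/(s^2 + 4) + (2*s - 7).
Isolate Y and clear denominators.

Y(s) = (2*s^3 - 7*s^2 + 9*s - 28)/(s^4 - 5*s^3 + 3*s^2 - 20*s - 4)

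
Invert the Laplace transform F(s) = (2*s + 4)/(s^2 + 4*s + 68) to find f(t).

Rewrite the denominator: s^2 + 4*s + 68 = (s + 2)^2 + 64.
The form in (s + 2) signals a first-shifting-theorem factor e^(-2t).
Since L{cos(8t)} = s/(s^2 + 64), the inverse is e^(-2*t)*cos(8*t), scaled by 2.

f(t) = 2*exp(-2*t)*cos(8*t)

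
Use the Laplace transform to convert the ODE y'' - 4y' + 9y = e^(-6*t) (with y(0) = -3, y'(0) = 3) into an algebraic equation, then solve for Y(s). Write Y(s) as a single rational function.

Transform both sides with L{·}.
With L{y''} = s^2 Y - s·y(0) - y'(0) and L{y'} = sY - y(0), with y(0) = -3, y'(0) = 3: the LHS transforms to (s^2 - 4*s + 9)Y - (-3*s + 15).
The right side is L{e^(-6*t)} = 1/(s + 6).
So (s^2 - 4*s + 9)Y = 1/(s + 6) + (-3*s + 15).
Solve for Y(s) and write it as one ratio of polynomials.

Y(s) = (-3*s^2 - 3*s + 91)/(s^3 + 2*s^2 - 15*s + 54)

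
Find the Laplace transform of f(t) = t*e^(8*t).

L{e^(8t)} = 1/(s - 8).
Then apply L{t·g(t)} = -d/ds[G(s)] with G(s) = 1/(s - 8):
differentiating 1 time and applying the sign gives (s - 8)^(-2).

(s - 8)^(-2)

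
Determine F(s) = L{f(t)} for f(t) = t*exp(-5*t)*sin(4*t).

F(s) = 8*(s + 5)/(s^2 + 10*s + 41)^2

L{sin(4t)} = 4/(s^2 + 16).
Multiplying by e^(-5t) shifts s → s + 5, so L{exp(-5*t)*sin(4*t)} = 4/((s + 5)^2 + 16).
Then apply L{t·g(t)} = -d/ds[G(s)] with G(s) = 4/((s + 5)^2 + 16):
differentiating 1 time and applying the sign gives 8*(s + 5)/(s^2 + 10*s + 41)^2.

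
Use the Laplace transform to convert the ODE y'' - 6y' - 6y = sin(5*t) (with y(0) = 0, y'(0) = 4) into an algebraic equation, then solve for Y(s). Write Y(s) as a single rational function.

Laplace-transform each side.
With L{y''} = s^2 Y - s·y(0) - y'(0) and L{y'} = sY - y(0), with y(0) = 0, y'(0) = 4: the LHS transforms to (s^2 - 6*s - 6)Y - (4).
The right side is L{sin(5*t)} = 5/(s^2 + 25).
So (s^2 - 6*s - 6)Y = 5/(s^2 + 25) + (4).
Isolate Y and clear denominators.

Y(s) = (4*s^2 + 105)/(s^4 - 6*s^3 + 19*s^2 - 150*s - 150)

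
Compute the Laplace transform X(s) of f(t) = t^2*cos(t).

L{cos(t)} = s/(s^2 + 1).
Then apply L{t^2·g(t)} = (-1)^2 d^2/ds^2[G(s)] with G(s) = s/(s^2 + 1):
differentiating 2 times and applying the sign gives 2*s*(s^2 - 3)/(s^2 + 1)^3.

X(s) = 2*s*(s^2 - 3)/(s^2 + 1)^3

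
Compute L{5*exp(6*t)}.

5/(s - 6)

L{5} = 5/s.
By the first shifting theorem, multiplying by e^(6t) replaces s with s - 6.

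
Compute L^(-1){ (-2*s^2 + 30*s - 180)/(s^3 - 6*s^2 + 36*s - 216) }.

Factor the denominator: s^3 - 6*s^2 + 36*s - 216 = (s - 6)*(s^2 + 36).
Partial fraction decomposition gives [-1/(s - 6)] + [-s/(s^2 + 36)] + [24/(s^2 + 36)].
Invert each term: -1/(s - 6) ↔ -e^(6t); -1·s/(s^2 + 36) ↔ -cos(6t); 4·6/(s^2 + 36) ↔ 4sin(6t).

-exp(6*t) + 4*sin(6*t) - cos(6*t)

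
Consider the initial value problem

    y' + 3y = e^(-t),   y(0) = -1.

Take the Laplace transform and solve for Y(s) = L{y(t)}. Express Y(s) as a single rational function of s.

Laplace-transform each side.
The derivative rules (L{y'} = sY - y(0) = sY - (-1)) turn the left side into (s + 3)Y - (-1).
The right side is L{e^(-t)} = 1/(s + 1).
So (s + 3)Y = 1/(s + 1) + (-1).
Isolate Y and clear denominators.

Y(s) = -s/(s^2 + 4*s + 3)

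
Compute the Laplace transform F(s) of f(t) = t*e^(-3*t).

L{e^(-3t)} = 1/(s + 3).
Then apply L{t·g(t)} = -d/ds[G(s)] with G(s) = 1/(s + 3):
differentiating 1 time and applying the sign gives (s + 3)^(-2).

F(s) = (s + 3)^(-2)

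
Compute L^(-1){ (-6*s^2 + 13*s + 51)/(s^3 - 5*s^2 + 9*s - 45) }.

Factor the denominator: s^3 - 5*s^2 + 9*s - 45 = (s - 5)*(s^2 + 9).
Partial fraction decomposition gives [-1/(s - 5)] + [-5*s/(s^2 + 9)] + [-12/(s^2 + 9)].
Invert each term: -1/(s - 5) ↔ -e^(5t); -5·s/(s^2 + 9) ↔ -5cos(3t); -4·3/(s^2 + 9) ↔ -4sin(3t).

-exp(5*t) - 4*sin(3*t) - 5*cos(3*t)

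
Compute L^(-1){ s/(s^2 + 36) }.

Since L{cos(6t)} = s/(s^2 + 36), the inverse is cos(6*t).

cos(6*t)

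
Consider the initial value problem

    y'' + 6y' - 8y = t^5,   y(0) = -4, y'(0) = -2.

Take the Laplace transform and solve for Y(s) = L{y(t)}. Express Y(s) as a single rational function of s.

Y(s) = (-4*s^7 - 26*s^6 + 120)/(s^8 + 6*s^7 - 8*s^6)

Take the Laplace transform of both sides.
The derivative rules (L{y''} = s^2 Y - s·y(0) - y'(0) and L{y'} = sY - y(0), with y(0) = -4, y'(0) = -2) turn the left side into (s^2 + 6*s - 8)Y - (-4*s - 26).
The right side is L{t^5} = 120/s^6.
So (s^2 + 6*s - 8)Y = 120/s^6 + (-4*s - 26).
Isolate Y and clear denominators.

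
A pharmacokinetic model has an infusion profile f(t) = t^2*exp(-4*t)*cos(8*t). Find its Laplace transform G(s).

G(s) = 2*(s + 4)*(s^2 + 8*s - 176)/(s^2 + 8*s + 80)^3

L{cos(8t)} = s/(s^2 + 64).
Multiplying by e^(-4t) shifts s → s + 4, so L{exp(-4*t)*cos(8*t)} = (s + 4)/((s + 4)^2 + 64).
Then apply L{t^2·g(t)} = (-1)^2 d^2/ds^2[H(s)] with H(s) = (s + 4)/((s + 4)^2 + 64):
differentiating 2 times and applying the sign gives 2*(s + 4)*(s^2 + 8*s - 176)/(s^2 + 8*s + 80)^3.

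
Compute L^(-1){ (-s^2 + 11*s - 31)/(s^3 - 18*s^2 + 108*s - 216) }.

-t^2*exp(6*t)/2 - t*exp(6*t) - exp(6*t)

Factor the denominator: s^3 - 18*s^2 + 108*s - 216 = (s - 6)^3.
Partial fraction decomposition gives [-1/(s - 6)] + [-1/(s - 6)^2] + [-1/(s - 6)^3].
Invert each term: -1/(s - 6) ↔ -e^(6t); -1/(s - 6)^2 ↔ -t·e^(6t); -1/(s - 6)^3 ↔ (-1/2)t^2·e^(6t).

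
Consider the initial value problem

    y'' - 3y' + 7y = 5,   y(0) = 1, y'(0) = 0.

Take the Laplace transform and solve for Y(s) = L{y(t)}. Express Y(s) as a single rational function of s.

Transform both sides with L{·}.
The derivative rules (L{y''} = s^2 Y - s·y(0) - y'(0) and L{y'} = sY - y(0), with y(0) = 1, y'(0) = 0) turn the left side into (s^2 - 3*s + 7)Y - (s - 3).
The right side is L{5} = 5/s.
So (s^2 - 3*s + 7)Y = 5/s + (s - 3).
Solve for Y(s) and write it as one ratio of polynomials.

Y(s) = (s^2 - 3*s + 5)/(s^3 - 3*s^2 + 7*s)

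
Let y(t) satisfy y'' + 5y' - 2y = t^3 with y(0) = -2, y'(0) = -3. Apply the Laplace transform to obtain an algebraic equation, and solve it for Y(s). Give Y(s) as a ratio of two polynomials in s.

Y(s) = (-2*s^5 - 13*s^4 + 6)/(s^6 + 5*s^5 - 2*s^4)

Apply the Laplace transform to the equation.
With L{y''} = s^2 Y - s·y(0) - y'(0) and L{y'} = sY - y(0), with y(0) = -2, y'(0) = -3: the LHS transforms to (s^2 + 5*s - 2)Y - (-2*s - 13).
The right side is L{t^3} = 6/s^4.
So (s^2 + 5*s - 2)Y = 6/s^4 + (-2*s - 13).
Solve for Y(s) and write it as one ratio of polynomials.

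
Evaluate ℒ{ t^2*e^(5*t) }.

2/(s - 5)^3

L{e^(5t)} = 1/(s - 5).
Then apply L{t^2·g(t)} = (-1)^2 d^2/ds^2[H(s)] with H(s) = 1/(s - 5):
differentiating 2 times and applying the sign gives 2/(s - 5)^3.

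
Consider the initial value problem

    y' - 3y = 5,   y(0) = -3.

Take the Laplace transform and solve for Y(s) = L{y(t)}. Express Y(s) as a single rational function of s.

Y(s) = (-3*s + 5)/(s^2 - 3*s)

Take the Laplace transform of both sides.
With L{y'} = sY - y(0) = sY - (-3): the LHS transforms to (s - 3)Y - (-3).
The right side is L{5} = 5/s.
So (s - 3)Y = 5/s + (-3).
Divide through and combine into a single rational function.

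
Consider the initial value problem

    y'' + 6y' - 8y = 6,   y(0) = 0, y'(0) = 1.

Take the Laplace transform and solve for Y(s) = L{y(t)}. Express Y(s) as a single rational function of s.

Y(s) = (s + 6)/(s^3 + 6*s^2 - 8*s)

Take the Laplace transform of both sides.
Using L{y''} = s^2 Y - s·y(0) - y'(0) and L{y'} = sY - y(0), with y(0) = 0, y'(0) = 1, the left side becomes (s^2 + 6*s - 8)Y - (1).
The right side is L{6} = 6/s.
So (s^2 + 6*s - 8)Y = 6/s + (1).
Isolate Y and clear denominators.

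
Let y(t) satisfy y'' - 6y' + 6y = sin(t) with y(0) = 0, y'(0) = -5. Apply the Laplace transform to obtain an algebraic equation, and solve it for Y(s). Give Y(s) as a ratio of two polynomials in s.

Laplace-transform each side.
Using L{y''} = s^2 Y - s·y(0) - y'(0) and L{y'} = sY - y(0), with y(0) = 0, y'(0) = -5, the left side becomes (s^2 - 6*s + 6)Y - (-5).
The right side is L{sin(t)} = 1/(s^2 + 1).
So (s^2 - 6*s + 6)Y = 1/(s^2 + 1) + (-5).
Isolate Y and clear denominators.

Y(s) = (-5*s^2 - 4)/(s^4 - 6*s^3 + 7*s^2 - 6*s + 6)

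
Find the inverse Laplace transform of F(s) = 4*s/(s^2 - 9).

4*cosh(3*t)

Since L{cosh(3t)} = s/(s^2 - 9), the inverse is cosh(3*t), scaled by 4.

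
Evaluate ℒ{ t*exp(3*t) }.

L{e^(3t)} = 1/(s - 3).
Then apply L{t·g(t)} = -d/ds[G(s)] with G(s) = 1/(s - 3):
differentiating 1 time and applying the sign gives (s - 3)^(-2).

(s - 3)^(-2)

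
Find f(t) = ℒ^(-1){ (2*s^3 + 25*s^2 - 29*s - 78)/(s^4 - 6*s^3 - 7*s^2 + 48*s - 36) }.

Factor the denominator: s^4 - 6*s^3 - 7*s^2 + 48*s - 36 = (s - 6)*(s - 2)*(s - 1)*(s + 3).
Partial fraction decomposition gives [6/(s - 6)] + [-1/(s + 3)] + [-4/(s - 1)] + [1/(s - 2)].
Invert each term: 6/(s - 6) ↔ 6e^(6t); -1/(s + 3) ↔ -e^(-3t); -4/(s - 1) ↔ -4e^(t); 1/(s - 2) ↔ e^(2t).

f(t) = 6*exp(6*t) + exp(2*t) - 4*exp(t) - exp(-3*t)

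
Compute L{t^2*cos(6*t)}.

L{cos(6t)} = s/(s^2 + 36).
Then apply L{t^2·g(t)} = (-1)^2 d^2/ds^2[G(s)] with G(s) = s/(s^2 + 36):
differentiating 2 times and applying the sign gives 2*s*(s^2 - 108)/(s^2 + 36)^3.

2*s*(s^2 - 108)/(s^2 + 36)^3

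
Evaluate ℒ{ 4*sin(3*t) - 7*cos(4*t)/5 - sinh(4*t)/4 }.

-7*s/(5*(s^2 + 16)) + 12/(s^2 + 9) - 1/(s^2 - 16)

By linearity of the Laplace transform, transform each term separately.
(-7/5)·[L{cos(4t)} = s/(s^2 + 16)]; (4)·[L{sin(3t)} = 3/(s^2 + 9)]; (-1/4)·[L{sinh(4t)} = 4/(s^2 - 16)].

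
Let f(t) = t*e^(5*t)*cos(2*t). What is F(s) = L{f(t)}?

F(s) = (s - 7)*(s - 3)/(s^2 - 10*s + 29)^2

L{cos(2t)} = s/(s^2 + 4).
Multiplying by e^(5t) shifts s → s - 5, so L{e^(5*t)*cos(2*t)} = (s - 5)/((s - 5)^2 + 4).
Then apply L{t·g(t)} = -d/ds[G(s)] with G(s) = (s - 5)/((s - 5)^2 + 4):
differentiating 1 time and applying the sign gives (s - 7)*(s - 3)/(s^2 - 10*s + 29)^2.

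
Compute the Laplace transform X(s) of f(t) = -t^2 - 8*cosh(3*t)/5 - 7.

The transform is linear, so treat each term independently.
(-1)·[L{t^2} = 2!/s^3 = 2/s^3]; L{-7} = -7/s; (-8/5)·[L{cosh(3t)} = s/(s^2 - 9)].

X(s) = -8*s/(5*(s^2 - 9)) - 7/s - 2/s^3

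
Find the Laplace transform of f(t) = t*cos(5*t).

(s - 5)*(s + 5)/(s^2 + 25)^2

L{cos(5t)} = s/(s^2 + 25).
Then apply L{t·g(t)} = -d/ds[G(s)] with G(s) = s/(s^2 + 25):
differentiating 1 time and applying the sign gives (s - 5)*(s + 5)/(s^2 + 25)^2.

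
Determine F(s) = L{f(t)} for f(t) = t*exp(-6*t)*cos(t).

F(s) = (s + 5)*(s + 7)/(s^2 + 12*s + 37)^2

L{cos(t)} = s/(s^2 + 1).
Multiplying by e^(-6t) shifts s → s + 6, so L{exp(-6*t)*cos(t)} = (s + 6)/((s + 6)^2 + 1).
Then apply L{t·g(t)} = -d/ds[G(s)] with G(s) = (s + 6)/((s + 6)^2 + 1):
differentiating 1 time and applying the sign gives (s + 5)*(s + 7)/(s^2 + 12*s + 37)^2.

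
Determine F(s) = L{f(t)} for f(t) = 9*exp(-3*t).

L{9} = 9/s.
By the first shifting theorem, multiplying by e^(-3t) replaces s with s + 3.

F(s) = 9/(s + 3)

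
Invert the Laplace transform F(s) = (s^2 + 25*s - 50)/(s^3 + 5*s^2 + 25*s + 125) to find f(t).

f(t) = sin(5*t) + 4*cos(5*t) - 3*exp(-5*t)

Factor the denominator: s^3 + 5*s^2 + 25*s + 125 = (s + 5)*(s^2 + 25).
Partial fraction decomposition gives [-3/(s + 5)] + [4*s/(s^2 + 25)] + [5/(s^2 + 25)].
Invert each term: -3/(s + 5) ↔ -3e^(-5t); 4·s/(s^2 + 25) ↔ 4cos(5t); 1·5/(s^2 + 25) ↔ sin(5t).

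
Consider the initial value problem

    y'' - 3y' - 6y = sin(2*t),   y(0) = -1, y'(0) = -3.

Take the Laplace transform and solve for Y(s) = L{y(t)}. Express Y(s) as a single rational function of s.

Y(s) = (-s^3 - 4*s + 2)/(s^4 - 3*s^3 - 2*s^2 - 12*s - 24)

Apply the Laplace transform to the equation.
Using L{y''} = s^2 Y - s·y(0) - y'(0) and L{y'} = sY - y(0), with y(0) = -1, y'(0) = -3, the left side becomes (s^2 - 3*s - 6)Y - (-s).
The right side is L{sin(2*t)} = 2/(s^2 + 4).
So (s^2 - 3*s - 6)Y = 2/(s^2 + 4) + (-s).
Solve for Y(s) and write it as one ratio of polynomials.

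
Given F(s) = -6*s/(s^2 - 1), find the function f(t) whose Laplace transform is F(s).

Since L{cosh(t)} = s/(s^2 - 1), the inverse is cosh(t), scaled by -6.

f(t) = -6*cosh(t)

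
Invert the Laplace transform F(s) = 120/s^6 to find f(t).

Since L{t^5} = 5!/s^6 = 120/s^6, the inverse is t^5.

f(t) = t^5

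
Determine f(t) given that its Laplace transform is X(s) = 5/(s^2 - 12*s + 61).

Rewrite the denominator: s^2 - 12*s + 61 = (s - 6)^2 + 25.
The form in (s - 6) signals a first-shifting-theorem factor e^(6t).
Since L{sin(5t)} = 5/(s^2 + 25), the inverse is exp(6*t)*sin(5*t).

f(t) = exp(6*t)*sin(5*t)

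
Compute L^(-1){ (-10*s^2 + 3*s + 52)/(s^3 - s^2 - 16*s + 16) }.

-4*exp(4*t) - 3*exp(t) - 3*exp(-4*t)

Factor the denominator: s^3 - s^2 - 16*s + 16 = (s - 4)*(s - 1)*(s + 4).
Partial fraction decomposition gives [-3/(s - 1)] + [-3/(s + 4)] + [-4/(s - 4)].
Invert each term: -3/(s - 1) ↔ -3e^(t); -3/(s + 4) ↔ -3e^(-4t); -4/(s - 4) ↔ -4e^(4t).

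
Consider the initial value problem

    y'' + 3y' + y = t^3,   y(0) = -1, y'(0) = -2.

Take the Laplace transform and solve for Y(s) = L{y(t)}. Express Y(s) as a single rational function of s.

Transform both sides with L{·}.
The derivative rules (L{y''} = s^2 Y - s·y(0) - y'(0) and L{y'} = sY - y(0), with y(0) = -1, y'(0) = -2) turn the left side into (s^2 + 3*s + 1)Y - (-s - 5).
The right side is L{t^3} = 6/s^4.
So (s^2 + 3*s + 1)Y = 6/s^4 + (-s - 5).
Isolate Y and clear denominators.

Y(s) = (-s^5 - 5*s^4 + 6)/(s^6 + 3*s^5 + s^4)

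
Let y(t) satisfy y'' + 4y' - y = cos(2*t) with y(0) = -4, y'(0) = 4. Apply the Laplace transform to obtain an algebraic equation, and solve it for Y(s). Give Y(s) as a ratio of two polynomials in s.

Y(s) = (-4*s^3 - 12*s^2 - 15*s - 48)/(s^4 + 4*s^3 + 3*s^2 + 16*s - 4)

Take the Laplace transform of both sides.
With L{y''} = s^2 Y - s·y(0) - y'(0) and L{y'} = sY - y(0), with y(0) = -4, y'(0) = 4: the LHS transforms to (s^2 + 4*s - 1)Y - (-4*s - 12).
The right side is L{cos(2*t)} = s/(s^2 + 4).
So (s^2 + 4*s - 1)Y = s/(s^2 + 4) + (-4*s - 12).
Isolate Y and clear denominators.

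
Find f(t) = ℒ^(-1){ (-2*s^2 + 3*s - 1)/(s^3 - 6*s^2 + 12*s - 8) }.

f(t) = -3*t^2*exp(2*t)/2 - 5*t*exp(2*t) - 2*exp(2*t)

Factor the denominator: s^3 - 6*s^2 + 12*s - 8 = (s - 2)^3.
Partial fraction decomposition gives [-2/(s - 2)] + [-5/(s - 2)^2] + [-3/(s - 2)^3].
Invert each term: -2/(s - 2) ↔ -2e^(2t); -5/(s - 2)^2 ↔ -5t·e^(2t); -3/(s - 2)^3 ↔ (-3/2)t^2·e^(2t).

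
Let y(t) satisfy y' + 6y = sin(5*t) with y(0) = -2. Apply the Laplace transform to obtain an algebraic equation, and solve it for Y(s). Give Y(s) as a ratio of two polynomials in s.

Y(s) = (-2*s^2 - 45)/(s^3 + 6*s^2 + 25*s + 150)

Laplace-transform each side.
With L{y'} = sY - y(0) = sY - (-2): the LHS transforms to (s + 6)Y - (-2).
The right side is L{sin(5*t)} = 5/(s^2 + 25).
So (s + 6)Y = 5/(s^2 + 25) + (-2).
Divide through and combine into a single rational function.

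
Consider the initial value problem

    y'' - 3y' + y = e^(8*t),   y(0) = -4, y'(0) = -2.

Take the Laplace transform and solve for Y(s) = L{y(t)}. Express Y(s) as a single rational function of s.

Apply the Laplace transform to the equation.
Using L{y''} = s^2 Y - s·y(0) - y'(0) and L{y'} = sY - y(0), with y(0) = -4, y'(0) = -2, the left side becomes (s^2 - 3*s + 1)Y - (-4*s + 10).
The right side is L{e^(8*t)} = 1/(s - 8).
So (s^2 - 3*s + 1)Y = 1/(s - 8) + (-4*s + 10).
Divide through and combine into a single rational function.

Y(s) = (-4*s^2 + 42*s - 79)/(s^3 - 11*s^2 + 25*s - 8)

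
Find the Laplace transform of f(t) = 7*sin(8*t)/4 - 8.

Apply the Laplace transform termwise.
L{-8} = -8/s; (7/4)·[L{sin(8t)} = 8/(s^2 + 64)].

14/(s^2 + 64) - 8/s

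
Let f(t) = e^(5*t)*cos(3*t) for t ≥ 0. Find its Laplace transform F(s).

F(s) = (s - 5)/((s - 5)^2 + 9)

L{cos(3t)} = s/(s^2 + 9).
By the first shifting theorem, multiplying by e^(5t) replaces s with s - 5.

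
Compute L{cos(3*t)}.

L{cos(3t)} = s/(s^2 + 9).

s/(s^2 + 9)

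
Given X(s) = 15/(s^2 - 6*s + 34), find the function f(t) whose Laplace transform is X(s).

Rewrite the denominator: s^2 - 6*s + 34 = (s - 3)^2 + 25.
The form in (s - 3) signals a first-shifting-theorem factor e^(3t).
Since L{sin(5t)} = 5/(s^2 + 25), the inverse is exp(3*t)*sin(5*t), scaled by 3.

f(t) = 3*exp(3*t)*sin(5*t)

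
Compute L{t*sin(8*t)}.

L{sin(8t)} = 8/(s^2 + 64).
Then apply L{t·g(t)} = -d/ds[G(s)] with G(s) = 8/(s^2 + 64):
differentiating 1 time and applying the sign gives 16*s/(s^2 + 64)^2.

16*s/(s^2 + 64)^2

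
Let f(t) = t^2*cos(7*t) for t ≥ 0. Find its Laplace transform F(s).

L{cos(7t)} = s/(s^2 + 49).
Then apply L{t^2·g(t)} = (-1)^2 d^2/ds^2[G(s)] with G(s) = s/(s^2 + 49):
differentiating 2 times and applying the sign gives 2*s*(s^2 - 147)/(s^2 + 49)^3.

F(s) = 2*s*(s^2 - 147)/(s^2 + 49)^3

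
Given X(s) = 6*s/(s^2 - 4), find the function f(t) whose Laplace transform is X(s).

Since L{cosh(2t)} = s/(s^2 - 4), the inverse is cosh(2*t), scaled by 6.

f(t) = 6*cosh(2*t)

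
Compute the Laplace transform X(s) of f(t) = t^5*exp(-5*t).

L{t^5} = 5!/s^6 = 120/s^6.
By the first shifting theorem, multiplying by e^(-5t) replaces s with s + 5.

X(s) = 120/(s + 5)^6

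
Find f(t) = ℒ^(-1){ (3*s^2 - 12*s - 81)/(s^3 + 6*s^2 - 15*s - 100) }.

f(t) = -6*t*exp(-5*t) - exp(4*t) + 4*exp(-5*t)

Factor the denominator: s^3 + 6*s^2 - 15*s - 100 = (s - 4)*(s + 5)^2.
Partial fraction decomposition gives [4/(s + 5)] + [-6/(s + 5)^2] + [-1/(s - 4)].
Invert each term: 4/(s + 5) ↔ 4e^(-5t); -6/(s + 5)^2 ↔ -6t·e^(-5t); -1/(s - 4) ↔ -e^(4t).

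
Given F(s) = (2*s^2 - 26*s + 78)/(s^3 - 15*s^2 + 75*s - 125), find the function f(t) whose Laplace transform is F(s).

f(t) = -t^2*exp(5*t) - 6*t*exp(5*t) + 2*exp(5*t)

Factor the denominator: s^3 - 15*s^2 + 75*s - 125 = (s - 5)^3.
Partial fraction decomposition gives [2/(s - 5)] + [-6/(s - 5)^2] + [-2/(s - 5)^3].
Invert each term: 2/(s - 5) ↔ 2e^(5t); -6/(s - 5)^2 ↔ -6t·e^(5t); -2/(s - 5)^3 ↔ (-1)t^2·e^(5t).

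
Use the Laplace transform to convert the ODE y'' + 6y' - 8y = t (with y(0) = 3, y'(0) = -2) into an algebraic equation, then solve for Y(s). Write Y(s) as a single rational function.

Transform both sides with L{·}.
With L{y''} = s^2 Y - s·y(0) - y'(0) and L{y'} = sY - y(0), with y(0) = 3, y'(0) = -2: the LHS transforms to (s^2 + 6*s - 8)Y - (3*s + 16).
The right side is L{t} = s^(-2).
So (s^2 + 6*s - 8)Y = s^(-2) + (3*s + 16).
Isolate Y and clear denominators.

Y(s) = (3*s^3 + 16*s^2 + 1)/(s^4 + 6*s^3 - 8*s^2)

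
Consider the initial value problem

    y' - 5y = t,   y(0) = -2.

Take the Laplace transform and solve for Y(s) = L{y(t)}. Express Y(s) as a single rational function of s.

Y(s) = (-2*s^2 + 1)/(s^3 - 5*s^2)

Apply the Laplace transform to the equation.
Using L{y'} = sY - y(0) = sY - (-2), the left side becomes (s - 5)Y - (-2).
The right side is L{t} = s^(-2).
So (s - 5)Y = s^(-2) + (-2).
Divide through and combine into a single rational function.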